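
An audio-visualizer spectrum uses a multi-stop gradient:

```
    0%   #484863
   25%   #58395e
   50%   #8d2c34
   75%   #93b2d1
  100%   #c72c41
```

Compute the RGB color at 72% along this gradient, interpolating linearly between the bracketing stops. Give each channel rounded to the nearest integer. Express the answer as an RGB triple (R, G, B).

(146, 162, 190)

72% lies between the 50% and 75% stops, so the local fraction is t = (72 − 50)/(75 − 50) = 22/25 ≈ 0.88.
#8d2c34 → (141, 44, 52); #93b2d1 → (147, 178, 209).
R = 141 + 0.88 × (147 − 141) = 146.28 → 146
G = 44 + 0.88 × (178 − 44) = 161.92 → 162
B = 52 + 0.88 × (209 − 52) = 190.16 → 190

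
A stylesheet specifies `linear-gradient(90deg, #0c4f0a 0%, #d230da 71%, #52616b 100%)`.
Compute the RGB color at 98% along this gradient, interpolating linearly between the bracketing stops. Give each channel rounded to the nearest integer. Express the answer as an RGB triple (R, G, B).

98% lies between the 71% and 100% stops, so the local fraction is t = (98 − 71)/(100 − 71) = 27/29 ≈ 0.931.
#d230da → (210, 48, 218); #52616b → (82, 97, 107).
R = 210 + 0.931 × (82 − 210) = 90.832 → 91
G = 48 + 0.931 × (97 − 48) = 93.619 → 94
B = 218 + 0.931 × (107 − 218) = 114.659 → 115

(91, 94, 115)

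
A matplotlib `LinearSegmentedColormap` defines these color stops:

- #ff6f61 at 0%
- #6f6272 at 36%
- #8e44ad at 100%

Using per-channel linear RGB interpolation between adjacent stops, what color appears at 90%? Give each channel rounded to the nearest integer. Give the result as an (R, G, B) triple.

90% lies between the 36% and 100% stops, so the local fraction is t = (90 − 36)/(100 − 36) = 54/64 ≈ 0.8438.
#6f6272 → (111, 98, 114); #8e44ad → (142, 68, 173).
R = 111 + 0.8438 × (142 − 111) = 137.158 → 137
G = 98 + 0.8438 × (68 − 98) = 72.686 → 73
B = 114 + 0.8438 × (173 − 114) = 163.784 → 164

(137, 73, 164)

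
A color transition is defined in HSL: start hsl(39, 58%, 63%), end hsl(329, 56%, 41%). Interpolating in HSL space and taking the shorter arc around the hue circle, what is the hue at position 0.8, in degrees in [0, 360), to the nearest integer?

343

Hue: 329 − 39 = 290°, but |290| > 180 so the shorter arc goes the other way: Δh = 290 − 360 = -70°.
H = 39 + 0.8 × (-70) = -17 → -17 → -17 mod 360 = 343°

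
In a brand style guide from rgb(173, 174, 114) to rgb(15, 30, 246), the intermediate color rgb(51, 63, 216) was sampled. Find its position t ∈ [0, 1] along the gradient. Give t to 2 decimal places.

0.77

Invert the lerp on the R channel (largest span, 158): t = (51 − 173) / (15 − 173) = -122/-158 = 0.77215.
Check on G: (63 − 174)/(30 − 174) = 0.7708 ✓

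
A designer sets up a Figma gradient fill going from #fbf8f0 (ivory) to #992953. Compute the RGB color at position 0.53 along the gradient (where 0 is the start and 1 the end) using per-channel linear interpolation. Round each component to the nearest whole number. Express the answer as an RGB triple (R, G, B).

#fbf8f0 → (251, 248, 240); #992953 → (153, 41, 83).
R = 251 + 0.53 × (153 − 251) = 251 + 0.53 × -98 = 199.06 → 199
G = 248 + 0.53 × (41 − 248) = 248 + 0.53 × -207 = 138.29 → 138
B = 240 + 0.53 × (83 − 240) = 240 + 0.53 × -157 = 156.79 → 157
So the blended color is (199, 138, 157), about #c78a9d.

(199, 138, 157)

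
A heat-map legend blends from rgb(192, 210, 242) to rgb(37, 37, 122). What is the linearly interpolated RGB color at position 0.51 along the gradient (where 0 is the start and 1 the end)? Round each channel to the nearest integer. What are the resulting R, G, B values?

R = 192 + 0.51 × (37 − 192) = 192 + 0.51 × -155 = 112.95 → 113
G = 210 + 0.51 × (37 − 210) = 210 + 0.51 × -173 = 121.77 → 122
B = 242 + 0.51 × (122 − 242) = 242 + 0.51 × -120 = 180.8 → 181
So the blended color is (113, 122, 181), about #717ab5.

(113, 122, 181)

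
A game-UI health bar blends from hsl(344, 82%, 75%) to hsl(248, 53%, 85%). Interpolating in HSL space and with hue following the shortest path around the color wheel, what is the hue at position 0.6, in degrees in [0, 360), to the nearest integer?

Hue arc: Δh = 248 − 344 = -96° (|Δh| ≤ 180, already the shorter path).
H = 344 + 0.6 × (-96) = 286.4 → 286°

286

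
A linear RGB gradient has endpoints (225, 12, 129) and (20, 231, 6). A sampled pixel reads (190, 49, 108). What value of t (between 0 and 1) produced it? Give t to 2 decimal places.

Invert the lerp on the G channel (largest span, 219): t = (49 − 12) / (231 − 12) = 37/219 = 0.16895.
Check on R: (190 − 225)/(20 − 225) = 0.1707 ✓

0.17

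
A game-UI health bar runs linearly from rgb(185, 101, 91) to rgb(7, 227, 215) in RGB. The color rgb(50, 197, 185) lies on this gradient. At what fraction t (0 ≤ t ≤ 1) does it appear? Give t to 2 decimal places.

Invert the lerp on the R channel (largest span, 178): t = (50 − 185) / (7 − 185) = -135/-178 = 0.75843.
Check on G: (197 − 101)/(227 − 101) = 0.7619 ✓

0.76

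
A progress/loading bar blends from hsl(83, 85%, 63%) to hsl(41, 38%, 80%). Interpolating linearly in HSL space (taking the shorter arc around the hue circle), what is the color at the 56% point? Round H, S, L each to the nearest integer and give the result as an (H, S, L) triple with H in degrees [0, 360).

Hue arc: Δh = 41 − 83 = -42° (|Δh| ≤ 180, already the shorter path).
H = 83 + 0.56 × (-42) = 59.48 → 59°
S = 85 + 0.56 × (38 − 85) = 58.68 → 59%
L = 63 + 0.56 × (80 − 63) = 72.52 → 73%

(59, 59, 73)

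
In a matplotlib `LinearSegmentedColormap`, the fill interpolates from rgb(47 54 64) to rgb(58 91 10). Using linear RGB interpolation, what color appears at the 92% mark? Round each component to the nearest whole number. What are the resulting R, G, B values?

(57, 88, 14)

92% corresponds to t = 0.92.
R = 47 + 0.92 × (58 − 47) = 47 + 0.92 × 11 = 57.12 → 57
G = 54 + 0.92 × (91 − 54) = 54 + 0.92 × 37 = 88.04 → 88
B = 64 + 0.92 × (10 − 64) = 64 + 0.92 × -54 = 14.32 → 14
So the blended color is (57, 88, 14), about #39580e.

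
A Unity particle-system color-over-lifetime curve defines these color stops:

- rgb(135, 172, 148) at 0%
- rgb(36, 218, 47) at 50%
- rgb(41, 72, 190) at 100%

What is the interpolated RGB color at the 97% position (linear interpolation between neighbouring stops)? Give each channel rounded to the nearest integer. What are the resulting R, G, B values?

97% lies between the 50% and 100% stops, so the local fraction is t = (97 − 50)/(100 − 50) = 47/50 ≈ 0.94.
R = 36 + 0.94 × (41 − 36) = 40.7 → 41
G = 218 + 0.94 × (72 − 218) = 80.76 → 81
B = 47 + 0.94 × (190 − 47) = 181.42 → 181

(41, 81, 181)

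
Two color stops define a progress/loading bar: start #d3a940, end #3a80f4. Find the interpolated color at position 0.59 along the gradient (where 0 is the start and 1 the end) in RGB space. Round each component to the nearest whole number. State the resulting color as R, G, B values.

#d3a940 → (211, 169, 64); #3a80f4 → (58, 128, 244).
R = 211 + 0.59 × (58 − 211) = 211 + 0.59 × -153 = 120.73 → 121
G = 169 + 0.59 × (128 − 169) = 169 + 0.59 × -41 = 144.81 → 145
B = 64 + 0.59 × (244 − 64) = 64 + 0.59 × 180 = 170.2 → 170

(121, 145, 170)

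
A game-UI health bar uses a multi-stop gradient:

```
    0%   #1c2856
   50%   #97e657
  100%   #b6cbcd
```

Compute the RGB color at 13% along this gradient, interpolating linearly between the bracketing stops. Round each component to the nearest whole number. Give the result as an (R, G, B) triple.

(60, 89, 86)

13% lies between the 0% and 50% stops, so the local fraction is t = (13 − 0)/(50 − 0) = 13/50 ≈ 0.26.
#1c2856 → (28, 40, 86); #97e657 → (151, 230, 87).
R = 28 + 0.26 × (151 − 28) = 59.98 → 60
G = 40 + 0.26 × (230 − 40) = 89.4 → 89
B = 86 + 0.26 × (87 − 86) = 86.26 → 86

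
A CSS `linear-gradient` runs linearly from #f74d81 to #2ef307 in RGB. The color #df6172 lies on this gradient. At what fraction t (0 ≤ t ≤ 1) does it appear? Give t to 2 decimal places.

Invert the lerp on the R channel (largest span, 201): t = (223 − 247) / (46 − 247) = -24/-201 = 0.1194.
Check on G: (97 − 77)/(243 − 77) = 0.1205 ✓

0.12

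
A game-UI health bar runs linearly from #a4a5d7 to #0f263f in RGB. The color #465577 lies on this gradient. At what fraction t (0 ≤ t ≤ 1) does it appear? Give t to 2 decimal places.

0.63

Invert the lerp on the B channel (largest span, 152): t = (119 − 215) / (63 − 215) = -96/-152 = 0.63158.
Check on R: (70 − 164)/(15 − 164) = 0.6309 ✓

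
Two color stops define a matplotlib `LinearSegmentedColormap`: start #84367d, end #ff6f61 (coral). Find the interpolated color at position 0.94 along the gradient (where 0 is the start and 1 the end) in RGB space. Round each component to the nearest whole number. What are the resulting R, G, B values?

#84367d → (132, 54, 125); #ff6f61 → (255, 111, 97).
R = 132 + 0.94 × (255 − 132) = 132 + 0.94 × 123 = 247.62 → 248
G = 54 + 0.94 × (111 − 54) = 54 + 0.94 × 57 = 107.58 → 108
B = 125 + 0.94 × (97 − 125) = 125 + 0.94 × -28 = 98.68 → 99

(248, 108, 99)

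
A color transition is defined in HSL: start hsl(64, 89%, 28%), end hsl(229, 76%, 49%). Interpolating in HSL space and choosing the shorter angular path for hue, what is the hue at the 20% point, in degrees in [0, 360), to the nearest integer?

97

Hue arc: Δh = 229 − 64 = 165° (|Δh| ≤ 180, already the shorter path).
H = 64 + 0.2 × (165) = 97 → 97°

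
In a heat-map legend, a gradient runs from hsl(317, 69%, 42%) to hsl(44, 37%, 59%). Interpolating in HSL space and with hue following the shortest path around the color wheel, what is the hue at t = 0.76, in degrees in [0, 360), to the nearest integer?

23

Hue: 44 − 317 = -273°, but |-273| > 180 so the shorter arc goes the other way: Δh = -273 + 360 = 87°.
H = 317 + 0.76 × (87) = 383.12 → 383 → 383 mod 360 = 23°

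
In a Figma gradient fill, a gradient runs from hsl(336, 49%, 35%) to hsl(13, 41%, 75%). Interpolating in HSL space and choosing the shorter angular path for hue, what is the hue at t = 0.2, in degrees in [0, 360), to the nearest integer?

343

Hue: 13 − 336 = -323°, but |-323| > 180 so the shorter arc goes the other way: Δh = -323 + 360 = 37°.
H = 336 + 0.2 × (37) = 343.4 → 343°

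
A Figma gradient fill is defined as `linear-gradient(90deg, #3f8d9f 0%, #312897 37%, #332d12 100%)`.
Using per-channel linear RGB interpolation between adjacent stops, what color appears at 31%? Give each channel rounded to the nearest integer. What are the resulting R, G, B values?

(51, 56, 152)

31% lies between the 0% and 37% stops, so the local fraction is t = (31 − 0)/(37 − 0) = 31/37 ≈ 0.8378.
#3f8d9f → (63, 141, 159); #312897 → (49, 40, 151).
R = 63 + 0.8378 × (49 − 63) = 51.271 → 51
G = 141 + 0.8378 × (40 − 141) = 56.382 → 56
B = 159 + 0.8378 × (151 − 159) = 152.298 → 152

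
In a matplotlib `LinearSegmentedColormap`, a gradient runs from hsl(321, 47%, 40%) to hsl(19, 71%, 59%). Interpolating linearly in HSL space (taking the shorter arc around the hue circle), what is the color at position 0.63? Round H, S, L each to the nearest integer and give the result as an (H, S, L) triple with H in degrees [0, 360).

(358, 62, 52)

Hue: 19 − 321 = -302°, but |-302| > 180 so the shorter arc goes the other way: Δh = -302 + 360 = 58°.
H = 321 + 0.63 × (58) = 357.54 → 358°
S = 47 + 0.63 × (71 − 47) = 62.12 → 62%
L = 40 + 0.63 × (59 − 40) = 51.97 → 52%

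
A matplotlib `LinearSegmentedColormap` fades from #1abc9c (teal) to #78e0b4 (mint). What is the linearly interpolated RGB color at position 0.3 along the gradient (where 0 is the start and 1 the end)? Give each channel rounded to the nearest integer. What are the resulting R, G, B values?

(54, 199, 163)

#1abc9c → (26, 188, 156); #78e0b4 → (120, 224, 180).
R = 26 + 0.3 × (120 − 26) = 26 + 0.3 × 94 = 54.2 → 54
G = 188 + 0.3 × (224 − 188) = 188 + 0.3 × 36 = 198.8 → 199
B = 156 + 0.3 × (180 − 156) = 156 + 0.3 × 24 = 163.2 → 163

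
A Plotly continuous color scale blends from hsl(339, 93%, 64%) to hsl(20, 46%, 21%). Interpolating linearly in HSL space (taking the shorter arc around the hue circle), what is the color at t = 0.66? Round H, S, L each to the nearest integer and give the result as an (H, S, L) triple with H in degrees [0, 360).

(6, 62, 36)

Hue: 20 − 339 = -319°, but |-319| > 180 so the shorter arc goes the other way: Δh = -319 + 360 = 41°.
H = 339 + 0.66 × (41) = 366.06 → 366 → 366 mod 360 = 6°
S = 93 + 0.66 × (46 − 93) = 61.98 → 62%
L = 64 + 0.66 × (21 − 64) = 35.62 → 36%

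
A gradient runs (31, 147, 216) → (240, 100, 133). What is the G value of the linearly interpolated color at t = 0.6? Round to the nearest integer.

G = 147 + 0.6 × (100 − 147) = 118.8 → 119

119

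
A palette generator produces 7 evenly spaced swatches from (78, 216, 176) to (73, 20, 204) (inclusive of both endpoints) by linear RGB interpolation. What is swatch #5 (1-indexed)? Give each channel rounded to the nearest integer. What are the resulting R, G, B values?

With 7 swatches and endpoints inclusive, swatch 5 sits at t = (5 − 1)/(7 − 1) = 4/6 ≈ 0.6667.
R = 78 + 0.6667 × (73 − 78) = 74.666 → 75
G = 216 + 0.6667 × (20 − 216) = 85.327 → 85
B = 176 + 0.6667 × (204 − 176) = 194.668 → 195

(75, 85, 195)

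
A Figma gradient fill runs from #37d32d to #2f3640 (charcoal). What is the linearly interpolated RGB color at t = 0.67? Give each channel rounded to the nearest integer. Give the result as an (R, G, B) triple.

#37d32d → (55, 211, 45); #2f3640 → (47, 54, 64).
R = 55 + 0.67 × (47 − 55) = 55 + 0.67 × -8 = 49.64 → 50
G = 211 + 0.67 × (54 − 211) = 211 + 0.67 × -157 = 105.81 → 106
B = 45 + 0.67 × (64 − 45) = 45 + 0.67 × 19 = 57.73 → 58

(50, 106, 58)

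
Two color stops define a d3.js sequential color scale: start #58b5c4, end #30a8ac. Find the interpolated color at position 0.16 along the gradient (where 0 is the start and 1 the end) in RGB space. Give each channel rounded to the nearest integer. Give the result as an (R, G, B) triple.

(82, 179, 192)

#58b5c4 → (88, 181, 196); #30a8ac → (48, 168, 172).
R = 88 + 0.16 × (48 − 88) = 88 + 0.16 × -40 = 81.6 → 82
G = 181 + 0.16 × (168 − 181) = 181 + 0.16 × -13 = 178.92 → 179
B = 196 + 0.16 × (172 − 196) = 196 + 0.16 × -24 = 192.16 → 192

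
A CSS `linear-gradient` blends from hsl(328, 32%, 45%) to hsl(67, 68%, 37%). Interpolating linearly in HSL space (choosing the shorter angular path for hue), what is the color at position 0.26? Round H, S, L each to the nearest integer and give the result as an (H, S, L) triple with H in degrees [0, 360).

Hue: 67 − 328 = -261°, but |-261| > 180 so the shorter arc goes the other way: Δh = -261 + 360 = 99°.
H = 328 + 0.26 × (99) = 353.74 → 354°
S = 32 + 0.26 × (68 − 32) = 41.36 → 41%
L = 45 + 0.26 × (37 − 45) = 42.92 → 43%

(354, 41, 43)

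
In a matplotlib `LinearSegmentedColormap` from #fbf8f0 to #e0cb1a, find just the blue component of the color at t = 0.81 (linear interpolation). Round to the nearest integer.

B₁ = 240 (from #fbf8f0), B₂ = 26 (from #e0cb1a).
B = 240 + 0.81 × (26 − 240) = 66.66 → 67

67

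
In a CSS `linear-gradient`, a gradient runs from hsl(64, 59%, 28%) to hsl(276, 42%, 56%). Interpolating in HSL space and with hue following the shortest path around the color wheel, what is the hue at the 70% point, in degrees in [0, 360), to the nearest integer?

320

Hue: 276 − 64 = 212°, but |212| > 180 so the shorter arc goes the other way: Δh = 212 − 360 = -148°.
H = 64 + 0.7 × (-148) = -39.6 → -40 → -40 mod 360 = 320°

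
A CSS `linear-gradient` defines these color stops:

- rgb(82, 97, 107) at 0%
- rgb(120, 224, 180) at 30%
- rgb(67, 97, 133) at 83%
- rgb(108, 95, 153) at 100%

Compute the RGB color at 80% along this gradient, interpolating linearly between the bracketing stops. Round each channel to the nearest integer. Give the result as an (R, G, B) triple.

(70, 104, 136)

80% lies between the 30% and 83% stops, so the local fraction is t = (80 − 30)/(83 − 30) = 50/53 ≈ 0.9434.
R = 120 + 0.9434 × (67 − 120) = 70 → 70
G = 224 + 0.9434 × (97 − 224) = 104.188 → 104
B = 180 + 0.9434 × (133 − 180) = 135.66 → 136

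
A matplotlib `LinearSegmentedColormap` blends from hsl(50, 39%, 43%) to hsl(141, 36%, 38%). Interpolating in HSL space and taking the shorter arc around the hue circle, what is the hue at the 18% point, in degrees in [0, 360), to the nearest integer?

66

Hue arc: Δh = 141 − 50 = 91° (|Δh| ≤ 180, already the shorter path).
H = 50 + 0.18 × (91) = 66.38 → 66°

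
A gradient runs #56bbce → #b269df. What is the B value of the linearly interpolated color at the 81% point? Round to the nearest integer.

220

B₁ = 206 (from #56bbce), B₂ = 223 (from #b269df).
B = 206 + 0.81 × (223 − 206) = 219.77 → 220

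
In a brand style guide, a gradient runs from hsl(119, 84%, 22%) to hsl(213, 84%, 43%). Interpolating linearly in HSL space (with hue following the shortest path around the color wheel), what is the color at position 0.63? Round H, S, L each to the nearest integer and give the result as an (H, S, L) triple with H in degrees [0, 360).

(178, 84, 35)

Hue arc: Δh = 213 − 119 = 94° (|Δh| ≤ 180, already the shorter path).
H = 119 + 0.63 × (94) = 178.22 → 178°
S = 84 + 0.63 × (84 − 84) = 84 → 84%
L = 22 + 0.63 × (43 − 22) = 35.23 → 35%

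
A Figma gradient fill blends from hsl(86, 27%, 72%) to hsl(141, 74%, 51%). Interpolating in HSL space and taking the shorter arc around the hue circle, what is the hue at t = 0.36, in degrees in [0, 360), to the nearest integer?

Hue arc: Δh = 141 − 86 = 55° (|Δh| ≤ 180, already the shorter path).
H = 86 + 0.36 × (55) = 105.8 → 106°

106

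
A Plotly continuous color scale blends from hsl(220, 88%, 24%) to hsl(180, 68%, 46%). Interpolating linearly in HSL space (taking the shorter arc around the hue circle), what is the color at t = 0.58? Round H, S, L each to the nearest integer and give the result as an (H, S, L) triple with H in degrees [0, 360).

(197, 76, 37)

Hue arc: Δh = 180 − 220 = -40° (|Δh| ≤ 180, already the shorter path).
H = 220 + 0.58 × (-40) = 196.8 → 197°
S = 88 + 0.58 × (68 − 88) = 76.4 → 76%
L = 24 + 0.58 × (46 − 24) = 36.76 → 37%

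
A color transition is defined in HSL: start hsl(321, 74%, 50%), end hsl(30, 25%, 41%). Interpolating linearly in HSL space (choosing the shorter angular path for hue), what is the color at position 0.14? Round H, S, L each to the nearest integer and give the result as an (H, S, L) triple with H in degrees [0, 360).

(331, 67, 49)

Hue: 30 − 321 = -291°, but |-291| > 180 so the shorter arc goes the other way: Δh = -291 + 360 = 69°.
H = 321 + 0.14 × (69) = 330.66 → 331°
S = 74 + 0.14 × (25 − 74) = 67.14 → 67%
L = 50 + 0.14 × (41 − 50) = 48.74 → 49%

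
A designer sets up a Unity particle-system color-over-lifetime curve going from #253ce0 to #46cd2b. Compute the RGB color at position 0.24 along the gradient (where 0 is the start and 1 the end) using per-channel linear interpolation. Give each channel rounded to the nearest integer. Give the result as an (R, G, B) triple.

#253ce0 → (37, 60, 224); #46cd2b → (70, 205, 43).
R = 37 + 0.24 × (70 − 37) = 37 + 0.24 × 33 = 44.92 → 45
G = 60 + 0.24 × (205 − 60) = 60 + 0.24 × 145 = 94.8 → 95
B = 224 + 0.24 × (43 − 224) = 224 + 0.24 × -181 = 180.56 → 181
So the blended color is (45, 95, 181), about #2d5fb5.

(45, 95, 181)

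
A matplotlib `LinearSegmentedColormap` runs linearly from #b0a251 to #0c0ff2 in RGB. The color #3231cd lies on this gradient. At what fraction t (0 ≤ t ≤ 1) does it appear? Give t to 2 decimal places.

Invert the lerp on the R channel (largest span, 164): t = (50 − 176) / (12 − 176) = -126/-164 = 0.76829.
Check on G: (49 − 162)/(15 − 162) = 0.7687 ✓

0.77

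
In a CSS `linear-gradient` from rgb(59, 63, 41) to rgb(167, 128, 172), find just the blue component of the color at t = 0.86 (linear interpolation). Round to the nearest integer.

154

B = 41 + 0.86 × (172 − 41) = 153.66 → 154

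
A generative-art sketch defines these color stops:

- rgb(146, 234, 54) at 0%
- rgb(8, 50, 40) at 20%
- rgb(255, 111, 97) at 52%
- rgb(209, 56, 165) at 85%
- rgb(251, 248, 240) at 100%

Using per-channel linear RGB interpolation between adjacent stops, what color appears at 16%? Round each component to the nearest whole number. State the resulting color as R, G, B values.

(36, 87, 43)

16% lies between the 0% and 20% stops, so the local fraction is t = (16 − 0)/(20 − 0) = 16/20 ≈ 0.8.
R = 146 + 0.8 × (8 − 146) = 35.6 → 36
G = 234 + 0.8 × (50 − 234) = 86.8 → 87
B = 54 + 0.8 × (40 − 54) = 42.8 → 43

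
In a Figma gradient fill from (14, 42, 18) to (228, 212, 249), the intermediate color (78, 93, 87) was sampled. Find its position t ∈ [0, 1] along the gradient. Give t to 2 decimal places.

Invert the lerp on the B channel (largest span, 231): t = (87 − 18) / (249 − 18) = 69/231 = 0.2987.
Check on R: (78 − 14)/(228 − 14) = 0.2991 ✓

0.30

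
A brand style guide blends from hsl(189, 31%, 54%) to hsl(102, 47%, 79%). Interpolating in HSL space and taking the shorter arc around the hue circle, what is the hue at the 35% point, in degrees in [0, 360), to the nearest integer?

159

Hue arc: Δh = 102 − 189 = -87° (|Δh| ≤ 180, already the shorter path).
H = 189 + 0.35 × (-87) = 158.55 → 159°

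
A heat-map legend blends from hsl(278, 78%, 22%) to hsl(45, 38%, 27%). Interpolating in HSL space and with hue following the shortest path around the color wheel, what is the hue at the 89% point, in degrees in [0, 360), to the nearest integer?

Hue: 45 − 278 = -233°, but |-233| > 180 so the shorter arc goes the other way: Δh = -233 + 360 = 127°.
H = 278 + 0.89 × (127) = 391.03 → 391 → 391 mod 360 = 31°

31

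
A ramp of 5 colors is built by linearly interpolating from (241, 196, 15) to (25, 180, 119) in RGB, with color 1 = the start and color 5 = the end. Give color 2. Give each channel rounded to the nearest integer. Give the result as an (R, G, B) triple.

(187, 192, 41)

With 5 swatches and endpoints inclusive, swatch 2 sits at t = (2 − 1)/(5 − 1) = 1/4 ≈ 0.25.
R = 241 + 0.25 × (25 − 241) = 187 → 187
G = 196 + 0.25 × (180 − 196) = 192 → 192
B = 15 + 0.25 × (119 − 15) = 41 → 41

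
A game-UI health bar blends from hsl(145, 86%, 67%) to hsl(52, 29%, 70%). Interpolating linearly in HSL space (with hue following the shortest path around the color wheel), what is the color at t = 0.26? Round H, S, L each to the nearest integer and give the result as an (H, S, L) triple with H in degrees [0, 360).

Hue arc: Δh = 52 − 145 = -93° (|Δh| ≤ 180, already the shorter path).
H = 145 + 0.26 × (-93) = 120.82 → 121°
S = 86 + 0.26 × (29 − 86) = 71.18 → 71%
L = 67 + 0.26 × (70 − 67) = 67.78 → 68%

(121, 71, 68)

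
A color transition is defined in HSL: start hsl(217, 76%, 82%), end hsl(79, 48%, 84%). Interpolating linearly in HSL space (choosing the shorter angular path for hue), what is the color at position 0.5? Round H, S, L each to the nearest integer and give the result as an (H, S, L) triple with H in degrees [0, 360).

(148, 62, 83)

Hue arc: Δh = 79 − 217 = -138° (|Δh| ≤ 180, already the shorter path).
H = 217 + 0.5 × (-138) = 148 → 148°
S = 76 + 0.5 × (48 − 76) = 62 → 62%
L = 82 + 0.5 × (84 − 82) = 83 → 83%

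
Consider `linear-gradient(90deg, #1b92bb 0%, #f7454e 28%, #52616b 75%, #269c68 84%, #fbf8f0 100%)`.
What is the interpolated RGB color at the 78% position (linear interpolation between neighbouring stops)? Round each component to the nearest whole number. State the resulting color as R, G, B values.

78% lies between the 75% and 84% stops, so the local fraction is t = (78 − 75)/(84 − 75) = 3/9 ≈ 0.3333.
#52616b → (82, 97, 107); #269c68 → (38, 156, 104).
R = 82 + 0.3333 × (38 − 82) = 67.335 → 67
G = 97 + 0.3333 × (156 − 97) = 116.665 → 117
B = 107 + 0.3333 × (104 − 107) = 106 → 106

(67, 117, 106)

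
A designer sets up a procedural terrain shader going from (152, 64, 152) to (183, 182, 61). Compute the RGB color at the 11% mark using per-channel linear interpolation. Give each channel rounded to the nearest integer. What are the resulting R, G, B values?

11% corresponds to t = 0.11.
R = 152 + 0.11 × (183 − 152) = 152 + 0.11 × 31 = 155.41 → 155
G = 64 + 0.11 × (182 − 64) = 64 + 0.11 × 118 = 76.98 → 77
B = 152 + 0.11 × (61 − 152) = 152 + 0.11 × -91 = 141.99 → 142

(155, 77, 142)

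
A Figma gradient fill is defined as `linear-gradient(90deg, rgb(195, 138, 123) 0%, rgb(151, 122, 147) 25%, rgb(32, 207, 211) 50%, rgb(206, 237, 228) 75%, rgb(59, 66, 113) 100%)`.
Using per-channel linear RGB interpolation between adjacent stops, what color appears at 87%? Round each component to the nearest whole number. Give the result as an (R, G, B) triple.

87% lies between the 75% and 100% stops, so the local fraction is t = (87 − 75)/(100 − 75) = 12/25 ≈ 0.48.
R = 206 + 0.48 × (59 − 206) = 135.44 → 135
G = 237 + 0.48 × (66 − 237) = 154.92 → 155
B = 228 + 0.48 × (113 − 228) = 172.8 → 173

(135, 155, 173)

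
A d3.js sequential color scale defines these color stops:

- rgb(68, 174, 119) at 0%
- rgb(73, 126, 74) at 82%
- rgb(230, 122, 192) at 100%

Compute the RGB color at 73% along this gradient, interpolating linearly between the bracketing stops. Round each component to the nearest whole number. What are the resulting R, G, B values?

73% lies between the 0% and 82% stops, so the local fraction is t = (73 − 0)/(82 − 0) = 73/82 ≈ 0.8902.
R = 68 + 0.8902 × (73 − 68) = 72.451 → 72
G = 174 + 0.8902 × (126 − 174) = 131.27 → 131
B = 119 + 0.8902 × (74 − 119) = 78.941 → 79

(72, 131, 79)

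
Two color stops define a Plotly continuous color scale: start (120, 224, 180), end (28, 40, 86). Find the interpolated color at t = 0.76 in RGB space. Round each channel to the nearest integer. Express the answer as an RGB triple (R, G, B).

R = 120 + 0.76 × (28 − 120) = 120 + 0.76 × -92 = 50.08 → 50
G = 224 + 0.76 × (40 − 224) = 224 + 0.76 × -184 = 84.16 → 84
B = 180 + 0.76 × (86 − 180) = 180 + 0.76 × -94 = 108.56 → 109

(50, 84, 109)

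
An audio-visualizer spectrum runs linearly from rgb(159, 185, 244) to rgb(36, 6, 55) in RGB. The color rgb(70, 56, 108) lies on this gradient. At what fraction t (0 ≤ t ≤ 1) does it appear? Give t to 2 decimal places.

Invert the lerp on the B channel (largest span, 189): t = (108 − 244) / (55 − 244) = -136/-189 = 0.71958.
Check on R: (70 − 159)/(36 − 159) = 0.7236 ✓

0.72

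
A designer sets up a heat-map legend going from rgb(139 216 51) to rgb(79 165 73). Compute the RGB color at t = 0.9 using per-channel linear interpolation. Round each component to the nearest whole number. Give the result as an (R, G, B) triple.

(85, 170, 71)

R = 139 + 0.9 × (79 − 139) = 139 + 0.9 × -60 = 85 → 85
G = 216 + 0.9 × (165 − 216) = 216 + 0.9 × -51 = 170.1 → 170
B = 51 + 0.9 × (73 − 51) = 51 + 0.9 × 22 = 70.8 → 71
So the blended color is (85, 170, 71), about #55aa47.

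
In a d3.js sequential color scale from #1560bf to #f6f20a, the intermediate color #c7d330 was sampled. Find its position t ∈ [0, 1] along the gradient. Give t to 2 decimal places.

0.79

Invert the lerp on the R channel (largest span, 225): t = (199 − 21) / (246 − 21) = 178/225 = 0.79111.
Check on G: (211 − 96)/(242 − 96) = 0.7877 ✓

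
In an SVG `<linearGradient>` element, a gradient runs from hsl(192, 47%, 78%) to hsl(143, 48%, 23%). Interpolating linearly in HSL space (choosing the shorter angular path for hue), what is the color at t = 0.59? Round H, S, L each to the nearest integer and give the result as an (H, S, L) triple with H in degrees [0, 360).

(163, 48, 46)

Hue arc: Δh = 143 − 192 = -49° (|Δh| ≤ 180, already the shorter path).
H = 192 + 0.59 × (-49) = 163.09 → 163°
S = 47 + 0.59 × (48 − 47) = 47.59 → 48%
L = 78 + 0.59 × (23 − 78) = 45.55 → 46%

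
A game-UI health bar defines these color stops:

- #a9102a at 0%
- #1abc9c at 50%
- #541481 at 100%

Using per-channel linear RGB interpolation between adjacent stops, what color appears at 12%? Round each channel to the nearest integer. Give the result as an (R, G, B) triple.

(135, 57, 69)

12% lies between the 0% and 50% stops, so the local fraction is t = (12 − 0)/(50 − 0) = 12/50 ≈ 0.24.
#a9102a → (169, 16, 42); #1abc9c → (26, 188, 156).
R = 169 + 0.24 × (26 − 169) = 134.68 → 135
G = 16 + 0.24 × (188 − 16) = 57.28 → 57
B = 42 + 0.24 × (156 − 42) = 69.36 → 69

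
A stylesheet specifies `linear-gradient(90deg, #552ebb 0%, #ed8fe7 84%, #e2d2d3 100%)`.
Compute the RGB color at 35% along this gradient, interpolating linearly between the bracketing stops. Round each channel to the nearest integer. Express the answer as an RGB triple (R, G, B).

35% lies between the 0% and 84% stops, so the local fraction is t = (35 − 0)/(84 − 0) = 35/84 ≈ 0.4167.
#552ebb → (85, 46, 187); #ed8fe7 → (237, 143, 231).
R = 85 + 0.4167 × (237 − 85) = 148.338 → 148
G = 46 + 0.4167 × (143 − 46) = 86.42 → 86
B = 187 + 0.4167 × (231 − 187) = 205.335 → 205

(148, 86, 205)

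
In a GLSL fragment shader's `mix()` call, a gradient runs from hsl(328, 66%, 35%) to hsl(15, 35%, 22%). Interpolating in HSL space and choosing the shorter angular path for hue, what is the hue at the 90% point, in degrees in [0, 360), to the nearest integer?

10

Hue: 15 − 328 = -313°, but |-313| > 180 so the shorter arc goes the other way: Δh = -313 + 360 = 47°.
H = 328 + 0.9 × (47) = 370.3 → 370 → 370 mod 360 = 10°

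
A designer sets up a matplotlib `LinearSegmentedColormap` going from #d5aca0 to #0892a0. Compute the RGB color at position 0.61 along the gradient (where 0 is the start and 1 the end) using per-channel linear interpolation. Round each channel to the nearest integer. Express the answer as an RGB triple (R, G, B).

(88, 156, 160)

#d5aca0 → (213, 172, 160); #0892a0 → (8, 146, 160).
R = 213 + 0.61 × (8 − 213) = 213 + 0.61 × -205 = 87.95 → 88
G = 172 + 0.61 × (146 − 172) = 172 + 0.61 × -26 = 156.14 → 156
B = 160 + 0.61 × (160 − 160) = 160 + 0.61 × 0 = 160 → 160
So the blended color is (88, 156, 160), about #589ca0.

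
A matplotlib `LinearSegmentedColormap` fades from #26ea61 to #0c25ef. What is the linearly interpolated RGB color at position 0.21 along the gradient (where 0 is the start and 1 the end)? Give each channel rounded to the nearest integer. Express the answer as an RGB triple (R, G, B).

#26ea61 → (38, 234, 97); #0c25ef → (12, 37, 239).
R = 38 + 0.21 × (12 − 38) = 38 + 0.21 × -26 = 32.54 → 33
G = 234 + 0.21 × (37 − 234) = 234 + 0.21 × -197 = 192.63 → 193
B = 97 + 0.21 × (239 − 97) = 97 + 0.21 × 142 = 126.82 → 127

(33, 193, 127)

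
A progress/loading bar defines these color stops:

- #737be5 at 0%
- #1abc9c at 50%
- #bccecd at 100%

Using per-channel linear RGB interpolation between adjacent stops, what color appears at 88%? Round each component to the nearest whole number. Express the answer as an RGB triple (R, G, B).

(149, 202, 193)

88% lies between the 50% and 100% stops, so the local fraction is t = (88 − 50)/(100 − 50) = 38/50 ≈ 0.76.
#1abc9c → (26, 188, 156); #bccecd → (188, 206, 205).
R = 26 + 0.76 × (188 − 26) = 149.12 → 149
G = 188 + 0.76 × (206 − 188) = 201.68 → 202
B = 156 + 0.76 × (205 − 156) = 193.24 → 193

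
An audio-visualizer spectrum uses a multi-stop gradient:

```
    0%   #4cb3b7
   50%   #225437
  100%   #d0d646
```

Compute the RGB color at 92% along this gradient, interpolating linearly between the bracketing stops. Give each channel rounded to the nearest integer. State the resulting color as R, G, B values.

(180, 193, 68)

92% lies between the 50% and 100% stops, so the local fraction is t = (92 − 50)/(100 − 50) = 42/50 ≈ 0.84.
#225437 → (34, 84, 55); #d0d646 → (208, 214, 70).
R = 34 + 0.84 × (208 − 34) = 180.16 → 180
G = 84 + 0.84 × (214 − 84) = 193.2 → 193
B = 55 + 0.84 × (70 − 55) = 67.6 → 68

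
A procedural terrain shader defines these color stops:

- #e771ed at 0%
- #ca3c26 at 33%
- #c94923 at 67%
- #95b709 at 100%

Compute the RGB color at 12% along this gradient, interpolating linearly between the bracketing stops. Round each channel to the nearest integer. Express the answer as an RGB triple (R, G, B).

(220, 94, 165)

12% lies between the 0% and 33% stops, so the local fraction is t = (12 − 0)/(33 − 0) = 12/33 ≈ 0.3636.
#e771ed → (231, 113, 237); #ca3c26 → (202, 60, 38).
R = 231 + 0.3636 × (202 − 231) = 220.456 → 220
G = 113 + 0.3636 × (60 − 113) = 93.729 → 94
B = 237 + 0.3636 × (38 − 237) = 164.644 → 165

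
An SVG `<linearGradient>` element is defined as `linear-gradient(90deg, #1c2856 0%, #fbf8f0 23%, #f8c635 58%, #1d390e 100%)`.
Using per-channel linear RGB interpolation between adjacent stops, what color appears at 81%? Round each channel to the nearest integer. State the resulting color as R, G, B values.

(128, 121, 32)

81% lies between the 58% and 100% stops, so the local fraction is t = (81 − 58)/(100 − 58) = 23/42 ≈ 0.5476.
#f8c635 → (248, 198, 53); #1d390e → (29, 57, 14).
R = 248 + 0.5476 × (29 − 248) = 128.076 → 128
G = 198 + 0.5476 × (57 − 198) = 120.788 → 121
B = 53 + 0.5476 × (14 − 53) = 31.644 → 32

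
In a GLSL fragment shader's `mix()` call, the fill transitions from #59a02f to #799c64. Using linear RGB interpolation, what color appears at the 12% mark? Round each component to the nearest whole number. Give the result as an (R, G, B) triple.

#59a02f → (89, 160, 47); #799c64 → (121, 156, 100).
12% corresponds to t = 0.12.
R = 89 + 0.12 × (121 − 89) = 89 + 0.12 × 32 = 92.84 → 93
G = 160 + 0.12 × (156 − 160) = 160 + 0.12 × -4 = 159.52 → 160
B = 47 + 0.12 × (100 − 47) = 47 + 0.12 × 53 = 53.36 → 53

(93, 160, 53)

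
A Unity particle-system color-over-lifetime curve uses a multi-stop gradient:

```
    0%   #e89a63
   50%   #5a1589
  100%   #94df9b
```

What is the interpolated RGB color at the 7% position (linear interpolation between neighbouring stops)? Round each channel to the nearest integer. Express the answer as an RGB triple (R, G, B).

(212, 135, 104)

7% lies between the 0% and 50% stops, so the local fraction is t = (7 − 0)/(50 − 0) = 7/50 ≈ 0.14.
#e89a63 → (232, 154, 99); #5a1589 → (90, 21, 137).
R = 232 + 0.14 × (90 − 232) = 212.12 → 212
G = 154 + 0.14 × (21 − 154) = 135.38 → 135
B = 99 + 0.14 × (137 − 99) = 104.32 → 104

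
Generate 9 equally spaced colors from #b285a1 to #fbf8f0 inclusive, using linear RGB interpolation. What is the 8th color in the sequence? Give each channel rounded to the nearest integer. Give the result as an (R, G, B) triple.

(242, 234, 230)

With 9 swatches and endpoints inclusive, swatch 8 sits at t = (8 − 1)/(9 − 1) = 7/8 ≈ 0.875.
#b285a1 → (178, 133, 161); #fbf8f0 → (251, 248, 240).
R = 178 + 0.875 × (251 − 178) = 241.875 → 242
G = 133 + 0.875 × (248 − 133) = 233.625 → 234
B = 161 + 0.875 × (240 − 161) = 230.125 → 230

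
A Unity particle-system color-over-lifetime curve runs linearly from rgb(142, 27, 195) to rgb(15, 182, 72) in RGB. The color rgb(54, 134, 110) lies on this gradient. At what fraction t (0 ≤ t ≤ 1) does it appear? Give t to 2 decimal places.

Invert the lerp on the G channel (largest span, 155): t = (134 − 27) / (182 − 27) = 107/155 = 0.69032.
Check on R: (54 − 142)/(15 − 142) = 0.6929 ✓

0.69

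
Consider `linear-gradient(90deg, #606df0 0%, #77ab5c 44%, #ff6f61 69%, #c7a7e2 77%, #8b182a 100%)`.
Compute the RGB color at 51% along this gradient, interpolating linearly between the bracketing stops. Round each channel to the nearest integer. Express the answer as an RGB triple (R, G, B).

(157, 154, 93)

51% lies between the 44% and 69% stops, so the local fraction is t = (51 − 44)/(69 − 44) = 7/25 ≈ 0.28.
#77ab5c → (119, 171, 92); #ff6f61 → (255, 111, 97).
R = 119 + 0.28 × (255 − 119) = 157.08 → 157
G = 171 + 0.28 × (111 − 171) = 154.2 → 154
B = 92 + 0.28 × (97 − 92) = 93.4 → 93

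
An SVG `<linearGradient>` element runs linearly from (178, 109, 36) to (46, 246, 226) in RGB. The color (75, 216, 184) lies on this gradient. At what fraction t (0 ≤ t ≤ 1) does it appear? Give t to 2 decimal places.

0.78

Invert the lerp on the B channel (largest span, 190): t = (184 − 36) / (226 − 36) = 148/190 = 0.77895.
Check on R: (75 − 178)/(46 − 178) = 0.7803 ✓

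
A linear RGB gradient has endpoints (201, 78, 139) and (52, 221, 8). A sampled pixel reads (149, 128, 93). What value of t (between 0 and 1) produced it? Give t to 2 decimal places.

Invert the lerp on the R channel (largest span, 149): t = (149 − 201) / (52 − 201) = -52/-149 = 0.34899.
Check on G: (128 − 78)/(221 − 78) = 0.3497 ✓

0.35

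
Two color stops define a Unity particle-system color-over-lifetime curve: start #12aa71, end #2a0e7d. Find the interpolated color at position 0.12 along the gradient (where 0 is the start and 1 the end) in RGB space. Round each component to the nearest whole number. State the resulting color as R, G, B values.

#12aa71 → (18, 170, 113); #2a0e7d → (42, 14, 125).
R = 18 + 0.12 × (42 − 18) = 18 + 0.12 × 24 = 20.88 → 21
G = 170 + 0.12 × (14 − 170) = 170 + 0.12 × -156 = 151.28 → 151
B = 113 + 0.12 × (125 − 113) = 113 + 0.12 × 12 = 114.44 → 114

(21, 151, 114)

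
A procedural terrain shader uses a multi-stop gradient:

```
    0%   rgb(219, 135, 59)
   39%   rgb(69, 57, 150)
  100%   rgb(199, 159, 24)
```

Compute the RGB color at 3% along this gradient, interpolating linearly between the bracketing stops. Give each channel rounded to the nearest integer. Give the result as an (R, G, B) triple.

3% lies between the 0% and 39% stops, so the local fraction is t = (3 − 0)/(39 − 0) = 3/39 ≈ 0.0769.
R = 219 + 0.0769 × (69 − 219) = 207.465 → 207
G = 135 + 0.0769 × (57 − 135) = 129.002 → 129
B = 59 + 0.0769 × (150 − 59) = 65.998 → 66

(207, 129, 66)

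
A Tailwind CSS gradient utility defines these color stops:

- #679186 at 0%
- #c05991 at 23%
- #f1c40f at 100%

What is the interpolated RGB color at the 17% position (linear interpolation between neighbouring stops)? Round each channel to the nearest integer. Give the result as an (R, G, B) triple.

17% lies between the 0% and 23% stops, so the local fraction is t = (17 − 0)/(23 − 0) = 17/23 ≈ 0.7391.
#679186 → (103, 145, 134); #c05991 → (192, 89, 145).
R = 103 + 0.7391 × (192 − 103) = 168.78 → 169
G = 145 + 0.7391 × (89 − 145) = 103.61 → 104
B = 134 + 0.7391 × (145 − 134) = 142.13 → 142

(169, 104, 142)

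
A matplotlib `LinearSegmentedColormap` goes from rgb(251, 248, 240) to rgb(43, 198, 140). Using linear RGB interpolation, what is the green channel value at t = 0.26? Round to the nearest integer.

G = 248 + 0.26 × (198 − 248) = 235 → 235

235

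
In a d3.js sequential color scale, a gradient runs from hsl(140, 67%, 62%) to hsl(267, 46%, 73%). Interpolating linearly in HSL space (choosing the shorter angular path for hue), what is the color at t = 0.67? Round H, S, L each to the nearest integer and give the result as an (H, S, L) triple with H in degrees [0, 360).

(225, 53, 69)

Hue arc: Δh = 267 − 140 = 127° (|Δh| ≤ 180, already the shorter path).
H = 140 + 0.67 × (127) = 225.09 → 225°
S = 67 + 0.67 × (46 − 67) = 52.93 → 53%
L = 62 + 0.67 × (73 − 62) = 69.37 → 69%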